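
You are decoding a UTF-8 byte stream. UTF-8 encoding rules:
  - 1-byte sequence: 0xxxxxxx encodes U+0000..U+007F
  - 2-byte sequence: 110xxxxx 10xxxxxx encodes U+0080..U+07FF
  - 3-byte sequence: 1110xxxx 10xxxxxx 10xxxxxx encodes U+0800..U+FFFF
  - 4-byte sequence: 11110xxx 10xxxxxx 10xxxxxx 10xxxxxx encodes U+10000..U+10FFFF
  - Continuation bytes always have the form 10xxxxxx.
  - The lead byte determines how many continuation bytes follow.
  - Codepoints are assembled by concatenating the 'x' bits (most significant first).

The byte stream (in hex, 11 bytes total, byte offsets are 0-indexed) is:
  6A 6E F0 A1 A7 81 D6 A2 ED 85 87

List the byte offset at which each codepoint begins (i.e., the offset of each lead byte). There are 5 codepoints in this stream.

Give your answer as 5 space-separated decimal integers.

Answer: 0 1 2 6 8

Derivation:
Byte[0]=6A: 1-byte ASCII. cp=U+006A
Byte[1]=6E: 1-byte ASCII. cp=U+006E
Byte[2]=F0: 4-byte lead, need 3 cont bytes. acc=0x0
Byte[3]=A1: continuation. acc=(acc<<6)|0x21=0x21
Byte[4]=A7: continuation. acc=(acc<<6)|0x27=0x867
Byte[5]=81: continuation. acc=(acc<<6)|0x01=0x219C1
Completed: cp=U+219C1 (starts at byte 2)
Byte[6]=D6: 2-byte lead, need 1 cont bytes. acc=0x16
Byte[7]=A2: continuation. acc=(acc<<6)|0x22=0x5A2
Completed: cp=U+05A2 (starts at byte 6)
Byte[8]=ED: 3-byte lead, need 2 cont bytes. acc=0xD
Byte[9]=85: continuation. acc=(acc<<6)|0x05=0x345
Byte[10]=87: continuation. acc=(acc<<6)|0x07=0xD147
Completed: cp=U+D147 (starts at byte 8)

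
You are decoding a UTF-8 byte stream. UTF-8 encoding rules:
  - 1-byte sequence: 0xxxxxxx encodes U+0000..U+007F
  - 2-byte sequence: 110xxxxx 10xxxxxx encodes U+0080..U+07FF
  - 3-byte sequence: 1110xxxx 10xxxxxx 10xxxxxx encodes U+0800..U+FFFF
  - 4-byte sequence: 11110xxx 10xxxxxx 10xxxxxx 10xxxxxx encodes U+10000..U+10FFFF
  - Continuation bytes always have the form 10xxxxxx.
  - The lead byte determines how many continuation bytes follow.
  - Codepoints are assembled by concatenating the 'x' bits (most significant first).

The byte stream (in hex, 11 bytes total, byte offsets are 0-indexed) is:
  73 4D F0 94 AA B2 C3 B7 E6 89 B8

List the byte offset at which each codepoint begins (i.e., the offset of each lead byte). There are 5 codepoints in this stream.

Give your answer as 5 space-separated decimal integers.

Answer: 0 1 2 6 8

Derivation:
Byte[0]=73: 1-byte ASCII. cp=U+0073
Byte[1]=4D: 1-byte ASCII. cp=U+004D
Byte[2]=F0: 4-byte lead, need 3 cont bytes. acc=0x0
Byte[3]=94: continuation. acc=(acc<<6)|0x14=0x14
Byte[4]=AA: continuation. acc=(acc<<6)|0x2A=0x52A
Byte[5]=B2: continuation. acc=(acc<<6)|0x32=0x14AB2
Completed: cp=U+14AB2 (starts at byte 2)
Byte[6]=C3: 2-byte lead, need 1 cont bytes. acc=0x3
Byte[7]=B7: continuation. acc=(acc<<6)|0x37=0xF7
Completed: cp=U+00F7 (starts at byte 6)
Byte[8]=E6: 3-byte lead, need 2 cont bytes. acc=0x6
Byte[9]=89: continuation. acc=(acc<<6)|0x09=0x189
Byte[10]=B8: continuation. acc=(acc<<6)|0x38=0x6278
Completed: cp=U+6278 (starts at byte 8)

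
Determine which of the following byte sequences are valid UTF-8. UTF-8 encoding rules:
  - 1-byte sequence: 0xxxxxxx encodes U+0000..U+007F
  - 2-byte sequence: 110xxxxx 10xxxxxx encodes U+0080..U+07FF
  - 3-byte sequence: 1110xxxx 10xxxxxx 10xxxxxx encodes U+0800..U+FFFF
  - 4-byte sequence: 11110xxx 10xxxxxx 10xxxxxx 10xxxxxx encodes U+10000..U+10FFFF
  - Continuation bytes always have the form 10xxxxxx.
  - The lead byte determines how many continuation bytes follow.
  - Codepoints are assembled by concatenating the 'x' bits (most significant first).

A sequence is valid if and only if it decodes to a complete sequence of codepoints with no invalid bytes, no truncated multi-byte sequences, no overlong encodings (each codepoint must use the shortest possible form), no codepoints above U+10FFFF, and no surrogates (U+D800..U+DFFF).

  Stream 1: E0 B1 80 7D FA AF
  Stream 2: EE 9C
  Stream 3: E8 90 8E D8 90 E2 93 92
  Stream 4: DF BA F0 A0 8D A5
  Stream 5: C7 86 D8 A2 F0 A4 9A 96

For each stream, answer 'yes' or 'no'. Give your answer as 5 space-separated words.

Answer: no no yes yes yes

Derivation:
Stream 1: error at byte offset 4. INVALID
Stream 2: error at byte offset 2. INVALID
Stream 3: decodes cleanly. VALID
Stream 4: decodes cleanly. VALID
Stream 5: decodes cleanly. VALID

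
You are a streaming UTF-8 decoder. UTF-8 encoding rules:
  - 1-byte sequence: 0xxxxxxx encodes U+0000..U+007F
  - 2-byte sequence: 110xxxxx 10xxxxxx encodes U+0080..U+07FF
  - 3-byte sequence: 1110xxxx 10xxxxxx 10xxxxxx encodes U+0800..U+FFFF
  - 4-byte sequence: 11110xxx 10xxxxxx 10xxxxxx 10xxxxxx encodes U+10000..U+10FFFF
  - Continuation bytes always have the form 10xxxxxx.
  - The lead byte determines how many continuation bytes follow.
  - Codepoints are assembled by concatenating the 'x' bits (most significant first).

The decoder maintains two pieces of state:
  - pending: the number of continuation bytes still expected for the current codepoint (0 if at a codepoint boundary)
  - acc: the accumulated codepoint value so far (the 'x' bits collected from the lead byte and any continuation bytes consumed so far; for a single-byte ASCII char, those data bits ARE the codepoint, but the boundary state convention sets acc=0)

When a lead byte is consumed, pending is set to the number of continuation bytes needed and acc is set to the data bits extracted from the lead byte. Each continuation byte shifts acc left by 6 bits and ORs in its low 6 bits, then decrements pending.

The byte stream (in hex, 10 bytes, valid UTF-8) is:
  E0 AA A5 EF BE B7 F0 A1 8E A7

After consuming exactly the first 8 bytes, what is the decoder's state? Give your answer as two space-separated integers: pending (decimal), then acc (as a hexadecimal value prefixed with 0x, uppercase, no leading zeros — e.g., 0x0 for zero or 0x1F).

Answer: 2 0x21

Derivation:
Byte[0]=E0: 3-byte lead. pending=2, acc=0x0
Byte[1]=AA: continuation. acc=(acc<<6)|0x2A=0x2A, pending=1
Byte[2]=A5: continuation. acc=(acc<<6)|0x25=0xAA5, pending=0
Byte[3]=EF: 3-byte lead. pending=2, acc=0xF
Byte[4]=BE: continuation. acc=(acc<<6)|0x3E=0x3FE, pending=1
Byte[5]=B7: continuation. acc=(acc<<6)|0x37=0xFFB7, pending=0
Byte[6]=F0: 4-byte lead. pending=3, acc=0x0
Byte[7]=A1: continuation. acc=(acc<<6)|0x21=0x21, pending=2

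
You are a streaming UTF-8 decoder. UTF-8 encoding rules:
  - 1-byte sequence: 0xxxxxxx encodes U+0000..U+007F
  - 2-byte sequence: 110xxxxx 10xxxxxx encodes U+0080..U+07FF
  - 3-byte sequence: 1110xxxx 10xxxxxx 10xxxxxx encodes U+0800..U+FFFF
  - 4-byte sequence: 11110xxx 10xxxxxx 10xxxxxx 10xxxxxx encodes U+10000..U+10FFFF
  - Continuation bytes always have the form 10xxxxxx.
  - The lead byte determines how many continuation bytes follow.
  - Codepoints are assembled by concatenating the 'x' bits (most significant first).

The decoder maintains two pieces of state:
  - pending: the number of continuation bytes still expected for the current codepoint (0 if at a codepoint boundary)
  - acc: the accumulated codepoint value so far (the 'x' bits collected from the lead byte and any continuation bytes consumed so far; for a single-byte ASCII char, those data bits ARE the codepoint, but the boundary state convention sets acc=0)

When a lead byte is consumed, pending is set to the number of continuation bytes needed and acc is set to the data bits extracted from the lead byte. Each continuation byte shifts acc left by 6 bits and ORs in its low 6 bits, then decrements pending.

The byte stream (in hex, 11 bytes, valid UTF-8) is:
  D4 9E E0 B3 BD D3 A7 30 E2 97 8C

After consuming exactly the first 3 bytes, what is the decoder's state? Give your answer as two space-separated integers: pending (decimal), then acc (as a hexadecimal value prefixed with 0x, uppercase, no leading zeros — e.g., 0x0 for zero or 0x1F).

Byte[0]=D4: 2-byte lead. pending=1, acc=0x14
Byte[1]=9E: continuation. acc=(acc<<6)|0x1E=0x51E, pending=0
Byte[2]=E0: 3-byte lead. pending=2, acc=0x0

Answer: 2 0x0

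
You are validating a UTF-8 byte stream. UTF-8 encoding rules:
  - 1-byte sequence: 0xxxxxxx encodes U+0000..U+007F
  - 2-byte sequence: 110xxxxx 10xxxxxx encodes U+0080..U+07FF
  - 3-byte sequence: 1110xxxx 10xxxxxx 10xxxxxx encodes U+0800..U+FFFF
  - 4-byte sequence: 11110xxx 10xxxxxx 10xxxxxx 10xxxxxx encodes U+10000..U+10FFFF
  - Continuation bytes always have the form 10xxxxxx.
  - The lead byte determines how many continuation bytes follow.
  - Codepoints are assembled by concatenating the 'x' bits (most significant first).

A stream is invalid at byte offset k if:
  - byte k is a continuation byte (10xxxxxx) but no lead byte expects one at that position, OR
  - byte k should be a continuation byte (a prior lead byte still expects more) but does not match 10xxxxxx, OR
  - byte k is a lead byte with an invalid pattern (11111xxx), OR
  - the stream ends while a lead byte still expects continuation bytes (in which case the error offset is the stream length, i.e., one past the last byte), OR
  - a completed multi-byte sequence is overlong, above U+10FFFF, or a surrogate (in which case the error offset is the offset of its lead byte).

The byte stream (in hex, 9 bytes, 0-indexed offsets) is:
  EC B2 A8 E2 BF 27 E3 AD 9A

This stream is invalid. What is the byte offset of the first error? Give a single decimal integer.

Byte[0]=EC: 3-byte lead, need 2 cont bytes. acc=0xC
Byte[1]=B2: continuation. acc=(acc<<6)|0x32=0x332
Byte[2]=A8: continuation. acc=(acc<<6)|0x28=0xCCA8
Completed: cp=U+CCA8 (starts at byte 0)
Byte[3]=E2: 3-byte lead, need 2 cont bytes. acc=0x2
Byte[4]=BF: continuation. acc=(acc<<6)|0x3F=0xBF
Byte[5]=27: expected 10xxxxxx continuation. INVALID

Answer: 5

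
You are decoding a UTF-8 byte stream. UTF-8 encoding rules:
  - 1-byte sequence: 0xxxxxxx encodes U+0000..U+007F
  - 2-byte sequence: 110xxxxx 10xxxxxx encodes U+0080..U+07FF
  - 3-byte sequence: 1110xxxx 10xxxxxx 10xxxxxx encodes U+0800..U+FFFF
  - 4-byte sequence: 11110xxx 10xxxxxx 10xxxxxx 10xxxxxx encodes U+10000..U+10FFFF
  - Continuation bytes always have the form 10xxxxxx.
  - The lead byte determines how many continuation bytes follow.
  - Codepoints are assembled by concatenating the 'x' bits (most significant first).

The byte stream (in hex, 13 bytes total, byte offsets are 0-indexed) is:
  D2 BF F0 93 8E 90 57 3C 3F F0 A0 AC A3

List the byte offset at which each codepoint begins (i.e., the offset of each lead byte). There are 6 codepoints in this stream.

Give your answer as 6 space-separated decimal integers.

Byte[0]=D2: 2-byte lead, need 1 cont bytes. acc=0x12
Byte[1]=BF: continuation. acc=(acc<<6)|0x3F=0x4BF
Completed: cp=U+04BF (starts at byte 0)
Byte[2]=F0: 4-byte lead, need 3 cont bytes. acc=0x0
Byte[3]=93: continuation. acc=(acc<<6)|0x13=0x13
Byte[4]=8E: continuation. acc=(acc<<6)|0x0E=0x4CE
Byte[5]=90: continuation. acc=(acc<<6)|0x10=0x13390
Completed: cp=U+13390 (starts at byte 2)
Byte[6]=57: 1-byte ASCII. cp=U+0057
Byte[7]=3C: 1-byte ASCII. cp=U+003C
Byte[8]=3F: 1-byte ASCII. cp=U+003F
Byte[9]=F0: 4-byte lead, need 3 cont bytes. acc=0x0
Byte[10]=A0: continuation. acc=(acc<<6)|0x20=0x20
Byte[11]=AC: continuation. acc=(acc<<6)|0x2C=0x82C
Byte[12]=A3: continuation. acc=(acc<<6)|0x23=0x20B23
Completed: cp=U+20B23 (starts at byte 9)

Answer: 0 2 6 7 8 9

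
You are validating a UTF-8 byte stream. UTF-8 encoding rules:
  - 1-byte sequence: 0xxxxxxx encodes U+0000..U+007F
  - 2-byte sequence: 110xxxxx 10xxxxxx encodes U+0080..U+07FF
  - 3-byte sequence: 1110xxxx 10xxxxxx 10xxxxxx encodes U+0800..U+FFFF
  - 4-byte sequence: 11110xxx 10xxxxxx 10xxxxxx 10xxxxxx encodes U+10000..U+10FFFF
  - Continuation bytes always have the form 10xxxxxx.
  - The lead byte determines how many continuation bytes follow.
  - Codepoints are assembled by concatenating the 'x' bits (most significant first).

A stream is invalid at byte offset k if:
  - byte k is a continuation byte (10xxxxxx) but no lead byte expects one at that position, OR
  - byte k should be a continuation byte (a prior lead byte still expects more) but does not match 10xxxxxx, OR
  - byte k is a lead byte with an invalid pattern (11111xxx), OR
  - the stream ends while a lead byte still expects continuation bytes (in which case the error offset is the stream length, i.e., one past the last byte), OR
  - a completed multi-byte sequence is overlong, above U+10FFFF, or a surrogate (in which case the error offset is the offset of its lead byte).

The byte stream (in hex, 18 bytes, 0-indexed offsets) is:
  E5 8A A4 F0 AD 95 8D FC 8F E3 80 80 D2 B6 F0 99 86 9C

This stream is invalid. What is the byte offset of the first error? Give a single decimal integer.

Byte[0]=E5: 3-byte lead, need 2 cont bytes. acc=0x5
Byte[1]=8A: continuation. acc=(acc<<6)|0x0A=0x14A
Byte[2]=A4: continuation. acc=(acc<<6)|0x24=0x52A4
Completed: cp=U+52A4 (starts at byte 0)
Byte[3]=F0: 4-byte lead, need 3 cont bytes. acc=0x0
Byte[4]=AD: continuation. acc=(acc<<6)|0x2D=0x2D
Byte[5]=95: continuation. acc=(acc<<6)|0x15=0xB55
Byte[6]=8D: continuation. acc=(acc<<6)|0x0D=0x2D54D
Completed: cp=U+2D54D (starts at byte 3)
Byte[7]=FC: INVALID lead byte (not 0xxx/110x/1110/11110)

Answer: 7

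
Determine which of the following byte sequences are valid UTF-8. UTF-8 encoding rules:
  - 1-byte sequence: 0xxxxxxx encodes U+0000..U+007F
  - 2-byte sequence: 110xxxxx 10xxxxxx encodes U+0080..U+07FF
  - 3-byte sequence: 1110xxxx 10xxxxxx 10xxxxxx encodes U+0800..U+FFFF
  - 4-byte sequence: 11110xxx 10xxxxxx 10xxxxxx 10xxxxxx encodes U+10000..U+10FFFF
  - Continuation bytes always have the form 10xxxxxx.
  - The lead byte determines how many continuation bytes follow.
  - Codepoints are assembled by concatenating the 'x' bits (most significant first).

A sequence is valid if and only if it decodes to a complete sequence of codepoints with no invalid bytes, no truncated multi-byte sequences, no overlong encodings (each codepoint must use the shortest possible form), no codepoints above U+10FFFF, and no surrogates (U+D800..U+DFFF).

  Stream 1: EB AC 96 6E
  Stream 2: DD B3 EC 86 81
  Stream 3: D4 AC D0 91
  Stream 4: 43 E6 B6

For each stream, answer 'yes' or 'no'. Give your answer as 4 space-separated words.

Stream 1: decodes cleanly. VALID
Stream 2: decodes cleanly. VALID
Stream 3: decodes cleanly. VALID
Stream 4: error at byte offset 3. INVALID

Answer: yes yes yes no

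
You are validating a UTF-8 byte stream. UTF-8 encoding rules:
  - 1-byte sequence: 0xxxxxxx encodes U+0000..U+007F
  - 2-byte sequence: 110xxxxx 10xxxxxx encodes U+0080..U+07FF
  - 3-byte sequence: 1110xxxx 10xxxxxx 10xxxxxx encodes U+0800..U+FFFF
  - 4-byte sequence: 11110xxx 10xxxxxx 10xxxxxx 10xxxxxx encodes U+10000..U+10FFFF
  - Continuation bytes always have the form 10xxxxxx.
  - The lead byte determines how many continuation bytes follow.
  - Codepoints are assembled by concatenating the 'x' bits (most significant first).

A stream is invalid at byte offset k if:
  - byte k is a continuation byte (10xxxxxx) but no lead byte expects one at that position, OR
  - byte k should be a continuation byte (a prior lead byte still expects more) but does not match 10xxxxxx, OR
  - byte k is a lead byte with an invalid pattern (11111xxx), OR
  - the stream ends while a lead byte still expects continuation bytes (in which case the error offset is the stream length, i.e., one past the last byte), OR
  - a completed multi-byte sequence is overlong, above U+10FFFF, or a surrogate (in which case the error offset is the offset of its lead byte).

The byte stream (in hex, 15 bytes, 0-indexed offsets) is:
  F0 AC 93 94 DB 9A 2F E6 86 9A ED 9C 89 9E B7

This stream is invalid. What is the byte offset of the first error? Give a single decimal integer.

Byte[0]=F0: 4-byte lead, need 3 cont bytes. acc=0x0
Byte[1]=AC: continuation. acc=(acc<<6)|0x2C=0x2C
Byte[2]=93: continuation. acc=(acc<<6)|0x13=0xB13
Byte[3]=94: continuation. acc=(acc<<6)|0x14=0x2C4D4
Completed: cp=U+2C4D4 (starts at byte 0)
Byte[4]=DB: 2-byte lead, need 1 cont bytes. acc=0x1B
Byte[5]=9A: continuation. acc=(acc<<6)|0x1A=0x6DA
Completed: cp=U+06DA (starts at byte 4)
Byte[6]=2F: 1-byte ASCII. cp=U+002F
Byte[7]=E6: 3-byte lead, need 2 cont bytes. acc=0x6
Byte[8]=86: continuation. acc=(acc<<6)|0x06=0x186
Byte[9]=9A: continuation. acc=(acc<<6)|0x1A=0x619A
Completed: cp=U+619A (starts at byte 7)
Byte[10]=ED: 3-byte lead, need 2 cont bytes. acc=0xD
Byte[11]=9C: continuation. acc=(acc<<6)|0x1C=0x35C
Byte[12]=89: continuation. acc=(acc<<6)|0x09=0xD709
Completed: cp=U+D709 (starts at byte 10)
Byte[13]=9E: INVALID lead byte (not 0xxx/110x/1110/11110)

Answer: 13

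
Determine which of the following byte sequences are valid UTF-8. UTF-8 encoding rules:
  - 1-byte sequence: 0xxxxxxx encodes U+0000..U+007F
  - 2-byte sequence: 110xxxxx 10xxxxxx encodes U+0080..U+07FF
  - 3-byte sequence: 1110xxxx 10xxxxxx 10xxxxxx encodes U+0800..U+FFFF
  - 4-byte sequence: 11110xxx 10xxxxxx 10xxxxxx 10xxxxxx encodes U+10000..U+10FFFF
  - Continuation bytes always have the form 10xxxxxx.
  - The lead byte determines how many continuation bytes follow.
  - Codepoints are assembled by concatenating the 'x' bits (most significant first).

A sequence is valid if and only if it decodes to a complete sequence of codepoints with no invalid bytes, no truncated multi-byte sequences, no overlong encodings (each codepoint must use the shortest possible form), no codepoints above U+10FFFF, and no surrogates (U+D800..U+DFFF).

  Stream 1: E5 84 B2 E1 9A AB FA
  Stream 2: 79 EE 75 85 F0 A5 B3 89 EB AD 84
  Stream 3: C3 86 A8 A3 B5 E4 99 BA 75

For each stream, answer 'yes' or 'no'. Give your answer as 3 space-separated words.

Answer: no no no

Derivation:
Stream 1: error at byte offset 6. INVALID
Stream 2: error at byte offset 2. INVALID
Stream 3: error at byte offset 2. INVALID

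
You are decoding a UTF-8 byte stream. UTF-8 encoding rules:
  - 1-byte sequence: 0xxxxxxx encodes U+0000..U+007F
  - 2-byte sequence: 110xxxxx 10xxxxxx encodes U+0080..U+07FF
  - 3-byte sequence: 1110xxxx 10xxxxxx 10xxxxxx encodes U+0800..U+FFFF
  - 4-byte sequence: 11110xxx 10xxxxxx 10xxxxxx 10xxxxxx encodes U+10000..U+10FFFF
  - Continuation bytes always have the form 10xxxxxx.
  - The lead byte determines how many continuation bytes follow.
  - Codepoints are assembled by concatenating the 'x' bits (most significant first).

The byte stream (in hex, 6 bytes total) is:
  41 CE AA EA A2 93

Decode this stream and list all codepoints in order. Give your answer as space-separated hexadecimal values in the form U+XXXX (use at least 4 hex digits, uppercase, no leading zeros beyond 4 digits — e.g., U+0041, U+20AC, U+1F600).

Answer: U+0041 U+03AA U+A893

Derivation:
Byte[0]=41: 1-byte ASCII. cp=U+0041
Byte[1]=CE: 2-byte lead, need 1 cont bytes. acc=0xE
Byte[2]=AA: continuation. acc=(acc<<6)|0x2A=0x3AA
Completed: cp=U+03AA (starts at byte 1)
Byte[3]=EA: 3-byte lead, need 2 cont bytes. acc=0xA
Byte[4]=A2: continuation. acc=(acc<<6)|0x22=0x2A2
Byte[5]=93: continuation. acc=(acc<<6)|0x13=0xA893
Completed: cp=U+A893 (starts at byte 3)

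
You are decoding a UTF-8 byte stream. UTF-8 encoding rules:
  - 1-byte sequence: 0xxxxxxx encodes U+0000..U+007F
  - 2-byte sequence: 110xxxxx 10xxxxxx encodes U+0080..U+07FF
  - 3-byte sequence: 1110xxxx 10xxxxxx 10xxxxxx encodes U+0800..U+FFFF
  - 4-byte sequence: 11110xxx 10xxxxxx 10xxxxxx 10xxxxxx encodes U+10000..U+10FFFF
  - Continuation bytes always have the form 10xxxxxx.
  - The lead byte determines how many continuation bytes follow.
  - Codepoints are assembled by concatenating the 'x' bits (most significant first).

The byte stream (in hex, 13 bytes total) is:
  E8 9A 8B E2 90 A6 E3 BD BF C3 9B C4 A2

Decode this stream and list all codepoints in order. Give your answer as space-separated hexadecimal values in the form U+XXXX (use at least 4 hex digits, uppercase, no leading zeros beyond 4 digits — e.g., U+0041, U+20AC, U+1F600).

Answer: U+868B U+2426 U+3F7F U+00DB U+0122

Derivation:
Byte[0]=E8: 3-byte lead, need 2 cont bytes. acc=0x8
Byte[1]=9A: continuation. acc=(acc<<6)|0x1A=0x21A
Byte[2]=8B: continuation. acc=(acc<<6)|0x0B=0x868B
Completed: cp=U+868B (starts at byte 0)
Byte[3]=E2: 3-byte lead, need 2 cont bytes. acc=0x2
Byte[4]=90: continuation. acc=(acc<<6)|0x10=0x90
Byte[5]=A6: continuation. acc=(acc<<6)|0x26=0x2426
Completed: cp=U+2426 (starts at byte 3)
Byte[6]=E3: 3-byte lead, need 2 cont bytes. acc=0x3
Byte[7]=BD: continuation. acc=(acc<<6)|0x3D=0xFD
Byte[8]=BF: continuation. acc=(acc<<6)|0x3F=0x3F7F
Completed: cp=U+3F7F (starts at byte 6)
Byte[9]=C3: 2-byte lead, need 1 cont bytes. acc=0x3
Byte[10]=9B: continuation. acc=(acc<<6)|0x1B=0xDB
Completed: cp=U+00DB (starts at byte 9)
Byte[11]=C4: 2-byte lead, need 1 cont bytes. acc=0x4
Byte[12]=A2: continuation. acc=(acc<<6)|0x22=0x122
Completed: cp=U+0122 (starts at byte 11)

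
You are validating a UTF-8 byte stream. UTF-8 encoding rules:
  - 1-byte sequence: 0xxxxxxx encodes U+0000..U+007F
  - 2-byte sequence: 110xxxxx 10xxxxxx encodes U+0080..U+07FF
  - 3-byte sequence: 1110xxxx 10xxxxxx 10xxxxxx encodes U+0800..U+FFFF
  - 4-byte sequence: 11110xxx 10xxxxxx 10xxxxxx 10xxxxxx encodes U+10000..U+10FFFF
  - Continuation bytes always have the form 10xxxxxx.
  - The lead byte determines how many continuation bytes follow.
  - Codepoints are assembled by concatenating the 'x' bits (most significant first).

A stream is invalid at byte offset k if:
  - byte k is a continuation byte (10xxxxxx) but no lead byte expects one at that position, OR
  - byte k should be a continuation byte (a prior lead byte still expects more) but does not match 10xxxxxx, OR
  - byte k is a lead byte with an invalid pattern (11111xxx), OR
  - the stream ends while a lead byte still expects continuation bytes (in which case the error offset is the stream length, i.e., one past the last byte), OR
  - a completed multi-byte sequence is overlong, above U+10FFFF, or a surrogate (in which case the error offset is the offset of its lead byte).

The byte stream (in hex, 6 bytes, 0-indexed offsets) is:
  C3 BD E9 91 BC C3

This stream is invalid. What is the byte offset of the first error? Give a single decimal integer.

Byte[0]=C3: 2-byte lead, need 1 cont bytes. acc=0x3
Byte[1]=BD: continuation. acc=(acc<<6)|0x3D=0xFD
Completed: cp=U+00FD (starts at byte 0)
Byte[2]=E9: 3-byte lead, need 2 cont bytes. acc=0x9
Byte[3]=91: continuation. acc=(acc<<6)|0x11=0x251
Byte[4]=BC: continuation. acc=(acc<<6)|0x3C=0x947C
Completed: cp=U+947C (starts at byte 2)
Byte[5]=C3: 2-byte lead, need 1 cont bytes. acc=0x3
Byte[6]: stream ended, expected continuation. INVALID

Answer: 6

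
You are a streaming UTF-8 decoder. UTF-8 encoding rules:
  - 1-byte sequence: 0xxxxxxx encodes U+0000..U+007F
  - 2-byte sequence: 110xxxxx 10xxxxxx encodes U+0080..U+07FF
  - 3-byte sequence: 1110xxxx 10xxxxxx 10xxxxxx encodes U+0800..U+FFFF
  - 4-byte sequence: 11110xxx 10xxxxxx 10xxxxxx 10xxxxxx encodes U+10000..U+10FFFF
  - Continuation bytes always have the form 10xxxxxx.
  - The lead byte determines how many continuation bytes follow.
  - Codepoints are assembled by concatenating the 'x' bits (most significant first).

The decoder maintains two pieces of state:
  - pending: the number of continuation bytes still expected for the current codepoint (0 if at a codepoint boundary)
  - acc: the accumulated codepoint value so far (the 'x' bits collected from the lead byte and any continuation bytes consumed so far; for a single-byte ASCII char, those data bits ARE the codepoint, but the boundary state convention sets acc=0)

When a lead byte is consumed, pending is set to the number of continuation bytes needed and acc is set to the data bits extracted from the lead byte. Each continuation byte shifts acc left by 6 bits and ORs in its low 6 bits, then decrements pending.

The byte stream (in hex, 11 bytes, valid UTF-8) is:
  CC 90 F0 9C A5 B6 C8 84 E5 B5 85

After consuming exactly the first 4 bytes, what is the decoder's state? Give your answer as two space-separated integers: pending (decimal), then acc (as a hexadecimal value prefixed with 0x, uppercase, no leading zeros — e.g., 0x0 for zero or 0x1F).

Answer: 2 0x1C

Derivation:
Byte[0]=CC: 2-byte lead. pending=1, acc=0xC
Byte[1]=90: continuation. acc=(acc<<6)|0x10=0x310, pending=0
Byte[2]=F0: 4-byte lead. pending=3, acc=0x0
Byte[3]=9C: continuation. acc=(acc<<6)|0x1C=0x1C, pending=2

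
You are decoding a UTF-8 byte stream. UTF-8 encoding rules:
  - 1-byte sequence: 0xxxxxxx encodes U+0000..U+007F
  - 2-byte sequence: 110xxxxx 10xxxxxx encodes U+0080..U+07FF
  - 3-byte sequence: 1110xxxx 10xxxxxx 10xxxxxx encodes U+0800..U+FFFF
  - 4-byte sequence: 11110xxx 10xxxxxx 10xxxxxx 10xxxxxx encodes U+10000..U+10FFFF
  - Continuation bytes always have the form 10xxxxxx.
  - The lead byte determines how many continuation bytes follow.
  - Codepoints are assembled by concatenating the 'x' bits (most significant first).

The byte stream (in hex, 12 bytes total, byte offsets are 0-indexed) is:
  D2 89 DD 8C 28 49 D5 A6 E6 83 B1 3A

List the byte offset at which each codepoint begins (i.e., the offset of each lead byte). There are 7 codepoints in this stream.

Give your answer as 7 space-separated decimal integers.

Answer: 0 2 4 5 6 8 11

Derivation:
Byte[0]=D2: 2-byte lead, need 1 cont bytes. acc=0x12
Byte[1]=89: continuation. acc=(acc<<6)|0x09=0x489
Completed: cp=U+0489 (starts at byte 0)
Byte[2]=DD: 2-byte lead, need 1 cont bytes. acc=0x1D
Byte[3]=8C: continuation. acc=(acc<<6)|0x0C=0x74C
Completed: cp=U+074C (starts at byte 2)
Byte[4]=28: 1-byte ASCII. cp=U+0028
Byte[5]=49: 1-byte ASCII. cp=U+0049
Byte[6]=D5: 2-byte lead, need 1 cont bytes. acc=0x15
Byte[7]=A6: continuation. acc=(acc<<6)|0x26=0x566
Completed: cp=U+0566 (starts at byte 6)
Byte[8]=E6: 3-byte lead, need 2 cont bytes. acc=0x6
Byte[9]=83: continuation. acc=(acc<<6)|0x03=0x183
Byte[10]=B1: continuation. acc=(acc<<6)|0x31=0x60F1
Completed: cp=U+60F1 (starts at byte 8)
Byte[11]=3A: 1-byte ASCII. cp=U+003A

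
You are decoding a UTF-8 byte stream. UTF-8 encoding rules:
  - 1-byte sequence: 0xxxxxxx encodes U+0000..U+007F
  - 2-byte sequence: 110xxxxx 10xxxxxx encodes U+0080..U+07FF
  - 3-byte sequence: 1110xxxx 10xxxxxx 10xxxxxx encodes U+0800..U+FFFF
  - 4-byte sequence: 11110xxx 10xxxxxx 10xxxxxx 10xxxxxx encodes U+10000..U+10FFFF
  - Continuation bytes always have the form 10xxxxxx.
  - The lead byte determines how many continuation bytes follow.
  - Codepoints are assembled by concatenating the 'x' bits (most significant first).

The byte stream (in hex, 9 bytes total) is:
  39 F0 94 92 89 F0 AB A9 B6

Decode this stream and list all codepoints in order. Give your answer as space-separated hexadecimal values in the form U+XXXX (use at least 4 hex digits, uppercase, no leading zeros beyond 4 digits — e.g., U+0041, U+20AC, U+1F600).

Byte[0]=39: 1-byte ASCII. cp=U+0039
Byte[1]=F0: 4-byte lead, need 3 cont bytes. acc=0x0
Byte[2]=94: continuation. acc=(acc<<6)|0x14=0x14
Byte[3]=92: continuation. acc=(acc<<6)|0x12=0x512
Byte[4]=89: continuation. acc=(acc<<6)|0x09=0x14489
Completed: cp=U+14489 (starts at byte 1)
Byte[5]=F0: 4-byte lead, need 3 cont bytes. acc=0x0
Byte[6]=AB: continuation. acc=(acc<<6)|0x2B=0x2B
Byte[7]=A9: continuation. acc=(acc<<6)|0x29=0xAE9
Byte[8]=B6: continuation. acc=(acc<<6)|0x36=0x2BA76
Completed: cp=U+2BA76 (starts at byte 5)

Answer: U+0039 U+14489 U+2BA76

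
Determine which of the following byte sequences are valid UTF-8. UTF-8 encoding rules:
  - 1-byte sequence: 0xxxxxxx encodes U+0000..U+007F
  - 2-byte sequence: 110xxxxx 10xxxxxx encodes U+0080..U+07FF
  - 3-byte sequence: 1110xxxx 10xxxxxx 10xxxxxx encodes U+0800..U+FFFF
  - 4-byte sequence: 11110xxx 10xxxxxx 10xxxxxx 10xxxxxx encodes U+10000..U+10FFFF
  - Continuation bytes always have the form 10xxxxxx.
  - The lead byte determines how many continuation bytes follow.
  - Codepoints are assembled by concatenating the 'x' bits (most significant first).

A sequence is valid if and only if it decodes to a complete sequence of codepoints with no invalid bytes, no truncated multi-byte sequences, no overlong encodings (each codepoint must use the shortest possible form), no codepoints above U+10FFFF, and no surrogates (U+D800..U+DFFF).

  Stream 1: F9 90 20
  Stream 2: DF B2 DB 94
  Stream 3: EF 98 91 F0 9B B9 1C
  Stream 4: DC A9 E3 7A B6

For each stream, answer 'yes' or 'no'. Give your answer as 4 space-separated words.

Answer: no yes no no

Derivation:
Stream 1: error at byte offset 0. INVALID
Stream 2: decodes cleanly. VALID
Stream 3: error at byte offset 6. INVALID
Stream 4: error at byte offset 3. INVALID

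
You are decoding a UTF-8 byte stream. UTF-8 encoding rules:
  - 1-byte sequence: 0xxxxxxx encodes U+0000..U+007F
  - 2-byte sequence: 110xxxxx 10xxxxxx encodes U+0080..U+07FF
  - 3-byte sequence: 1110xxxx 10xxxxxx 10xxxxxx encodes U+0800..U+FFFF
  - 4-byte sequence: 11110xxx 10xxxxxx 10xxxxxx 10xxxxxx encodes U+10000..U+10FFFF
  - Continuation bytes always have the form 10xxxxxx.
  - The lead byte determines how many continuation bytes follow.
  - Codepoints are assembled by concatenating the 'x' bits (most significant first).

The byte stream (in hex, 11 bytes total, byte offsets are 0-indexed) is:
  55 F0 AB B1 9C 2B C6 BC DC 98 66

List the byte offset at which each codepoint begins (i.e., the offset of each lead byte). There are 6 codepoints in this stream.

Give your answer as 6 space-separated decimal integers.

Answer: 0 1 5 6 8 10

Derivation:
Byte[0]=55: 1-byte ASCII. cp=U+0055
Byte[1]=F0: 4-byte lead, need 3 cont bytes. acc=0x0
Byte[2]=AB: continuation. acc=(acc<<6)|0x2B=0x2B
Byte[3]=B1: continuation. acc=(acc<<6)|0x31=0xAF1
Byte[4]=9C: continuation. acc=(acc<<6)|0x1C=0x2BC5C
Completed: cp=U+2BC5C (starts at byte 1)
Byte[5]=2B: 1-byte ASCII. cp=U+002B
Byte[6]=C6: 2-byte lead, need 1 cont bytes. acc=0x6
Byte[7]=BC: continuation. acc=(acc<<6)|0x3C=0x1BC
Completed: cp=U+01BC (starts at byte 6)
Byte[8]=DC: 2-byte lead, need 1 cont bytes. acc=0x1C
Byte[9]=98: continuation. acc=(acc<<6)|0x18=0x718
Completed: cp=U+0718 (starts at byte 8)
Byte[10]=66: 1-byte ASCII. cp=U+0066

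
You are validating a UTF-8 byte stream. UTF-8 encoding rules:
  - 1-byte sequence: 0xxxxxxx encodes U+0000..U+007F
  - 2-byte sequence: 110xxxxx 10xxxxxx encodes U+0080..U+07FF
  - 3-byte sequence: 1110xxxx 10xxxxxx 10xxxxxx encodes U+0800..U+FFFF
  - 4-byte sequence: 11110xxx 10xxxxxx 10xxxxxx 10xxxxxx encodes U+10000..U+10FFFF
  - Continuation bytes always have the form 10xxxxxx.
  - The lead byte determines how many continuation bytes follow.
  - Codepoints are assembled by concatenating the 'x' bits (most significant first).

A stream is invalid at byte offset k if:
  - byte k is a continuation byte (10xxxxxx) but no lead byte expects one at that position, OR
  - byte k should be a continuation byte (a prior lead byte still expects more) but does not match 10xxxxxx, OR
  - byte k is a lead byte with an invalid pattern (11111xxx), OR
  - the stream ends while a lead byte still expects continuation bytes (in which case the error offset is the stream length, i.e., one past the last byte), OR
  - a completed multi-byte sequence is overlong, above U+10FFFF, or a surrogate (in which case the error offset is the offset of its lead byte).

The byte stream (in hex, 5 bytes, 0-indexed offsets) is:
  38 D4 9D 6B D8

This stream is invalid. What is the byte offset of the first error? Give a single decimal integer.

Answer: 5

Derivation:
Byte[0]=38: 1-byte ASCII. cp=U+0038
Byte[1]=D4: 2-byte lead, need 1 cont bytes. acc=0x14
Byte[2]=9D: continuation. acc=(acc<<6)|0x1D=0x51D
Completed: cp=U+051D (starts at byte 1)
Byte[3]=6B: 1-byte ASCII. cp=U+006B
Byte[4]=D8: 2-byte lead, need 1 cont bytes. acc=0x18
Byte[5]: stream ended, expected continuation. INVALID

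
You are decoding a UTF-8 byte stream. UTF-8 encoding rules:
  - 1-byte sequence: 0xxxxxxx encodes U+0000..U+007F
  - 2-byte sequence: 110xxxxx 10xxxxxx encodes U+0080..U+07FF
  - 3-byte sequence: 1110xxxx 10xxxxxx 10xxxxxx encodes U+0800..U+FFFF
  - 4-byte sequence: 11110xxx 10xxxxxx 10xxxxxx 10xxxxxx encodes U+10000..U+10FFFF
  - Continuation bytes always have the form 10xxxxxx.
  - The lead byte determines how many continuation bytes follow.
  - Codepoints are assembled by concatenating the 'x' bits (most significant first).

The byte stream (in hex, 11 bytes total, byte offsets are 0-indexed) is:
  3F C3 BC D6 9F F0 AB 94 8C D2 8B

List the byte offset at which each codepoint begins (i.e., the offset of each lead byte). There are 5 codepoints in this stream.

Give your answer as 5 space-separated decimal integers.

Answer: 0 1 3 5 9

Derivation:
Byte[0]=3F: 1-byte ASCII. cp=U+003F
Byte[1]=C3: 2-byte lead, need 1 cont bytes. acc=0x3
Byte[2]=BC: continuation. acc=(acc<<6)|0x3C=0xFC
Completed: cp=U+00FC (starts at byte 1)
Byte[3]=D6: 2-byte lead, need 1 cont bytes. acc=0x16
Byte[4]=9F: continuation. acc=(acc<<6)|0x1F=0x59F
Completed: cp=U+059F (starts at byte 3)
Byte[5]=F0: 4-byte lead, need 3 cont bytes. acc=0x0
Byte[6]=AB: continuation. acc=(acc<<6)|0x2B=0x2B
Byte[7]=94: continuation. acc=(acc<<6)|0x14=0xAD4
Byte[8]=8C: continuation. acc=(acc<<6)|0x0C=0x2B50C
Completed: cp=U+2B50C (starts at byte 5)
Byte[9]=D2: 2-byte lead, need 1 cont bytes. acc=0x12
Byte[10]=8B: continuation. acc=(acc<<6)|0x0B=0x48B
Completed: cp=U+048B (starts at byte 9)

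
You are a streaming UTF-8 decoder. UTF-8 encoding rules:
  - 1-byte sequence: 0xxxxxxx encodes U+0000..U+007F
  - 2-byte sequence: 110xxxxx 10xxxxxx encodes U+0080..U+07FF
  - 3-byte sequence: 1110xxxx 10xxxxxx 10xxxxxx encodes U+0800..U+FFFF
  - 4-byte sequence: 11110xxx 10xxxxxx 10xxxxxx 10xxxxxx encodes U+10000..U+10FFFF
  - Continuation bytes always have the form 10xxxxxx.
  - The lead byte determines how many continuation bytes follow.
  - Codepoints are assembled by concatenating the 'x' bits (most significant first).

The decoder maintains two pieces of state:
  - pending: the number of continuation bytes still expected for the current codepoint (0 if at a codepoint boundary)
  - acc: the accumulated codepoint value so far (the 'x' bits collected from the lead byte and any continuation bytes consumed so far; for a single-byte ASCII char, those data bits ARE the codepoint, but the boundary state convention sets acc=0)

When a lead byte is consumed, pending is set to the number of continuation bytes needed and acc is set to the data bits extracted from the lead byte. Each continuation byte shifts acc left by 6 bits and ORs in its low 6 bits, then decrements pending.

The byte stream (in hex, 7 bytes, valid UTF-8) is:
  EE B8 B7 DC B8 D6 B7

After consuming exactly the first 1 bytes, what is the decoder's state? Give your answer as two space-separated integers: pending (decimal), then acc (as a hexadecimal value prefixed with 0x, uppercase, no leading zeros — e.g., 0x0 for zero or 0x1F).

Byte[0]=EE: 3-byte lead. pending=2, acc=0xE

Answer: 2 0xE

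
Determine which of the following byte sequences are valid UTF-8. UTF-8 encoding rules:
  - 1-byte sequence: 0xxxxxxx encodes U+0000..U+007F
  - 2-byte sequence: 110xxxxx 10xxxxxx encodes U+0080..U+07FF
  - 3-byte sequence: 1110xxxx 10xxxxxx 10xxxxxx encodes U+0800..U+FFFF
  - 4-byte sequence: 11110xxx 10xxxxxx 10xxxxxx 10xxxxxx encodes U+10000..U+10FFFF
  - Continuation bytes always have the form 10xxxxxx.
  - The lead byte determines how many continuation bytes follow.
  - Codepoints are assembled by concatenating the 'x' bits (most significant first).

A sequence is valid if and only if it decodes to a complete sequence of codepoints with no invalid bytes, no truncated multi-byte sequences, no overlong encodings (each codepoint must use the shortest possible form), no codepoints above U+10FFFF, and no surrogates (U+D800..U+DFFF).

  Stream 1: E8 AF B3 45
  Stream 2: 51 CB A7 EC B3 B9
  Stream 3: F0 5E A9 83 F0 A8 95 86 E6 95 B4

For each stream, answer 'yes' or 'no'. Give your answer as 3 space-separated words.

Stream 1: decodes cleanly. VALID
Stream 2: decodes cleanly. VALID
Stream 3: error at byte offset 1. INVALID

Answer: yes yes no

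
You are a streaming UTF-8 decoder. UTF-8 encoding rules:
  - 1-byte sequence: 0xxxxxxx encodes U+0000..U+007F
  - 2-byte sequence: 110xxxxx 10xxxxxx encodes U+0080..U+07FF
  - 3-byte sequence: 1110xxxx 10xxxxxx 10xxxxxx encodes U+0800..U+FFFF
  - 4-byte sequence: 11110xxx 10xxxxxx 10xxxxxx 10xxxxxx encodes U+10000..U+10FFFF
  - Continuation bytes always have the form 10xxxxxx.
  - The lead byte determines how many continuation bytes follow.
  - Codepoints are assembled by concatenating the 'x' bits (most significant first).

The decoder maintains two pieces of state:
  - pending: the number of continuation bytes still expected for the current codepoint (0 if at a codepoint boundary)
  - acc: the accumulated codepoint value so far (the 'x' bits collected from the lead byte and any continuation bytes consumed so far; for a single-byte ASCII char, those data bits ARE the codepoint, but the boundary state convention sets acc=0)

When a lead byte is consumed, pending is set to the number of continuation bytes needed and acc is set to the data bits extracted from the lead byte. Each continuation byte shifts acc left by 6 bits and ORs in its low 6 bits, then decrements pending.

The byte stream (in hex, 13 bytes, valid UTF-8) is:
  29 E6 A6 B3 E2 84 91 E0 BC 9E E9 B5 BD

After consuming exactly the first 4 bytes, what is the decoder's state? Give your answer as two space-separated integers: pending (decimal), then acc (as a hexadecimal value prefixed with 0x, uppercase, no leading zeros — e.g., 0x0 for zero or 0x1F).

Answer: 0 0x69B3

Derivation:
Byte[0]=29: 1-byte. pending=0, acc=0x0
Byte[1]=E6: 3-byte lead. pending=2, acc=0x6
Byte[2]=A6: continuation. acc=(acc<<6)|0x26=0x1A6, pending=1
Byte[3]=B3: continuation. acc=(acc<<6)|0x33=0x69B3, pending=0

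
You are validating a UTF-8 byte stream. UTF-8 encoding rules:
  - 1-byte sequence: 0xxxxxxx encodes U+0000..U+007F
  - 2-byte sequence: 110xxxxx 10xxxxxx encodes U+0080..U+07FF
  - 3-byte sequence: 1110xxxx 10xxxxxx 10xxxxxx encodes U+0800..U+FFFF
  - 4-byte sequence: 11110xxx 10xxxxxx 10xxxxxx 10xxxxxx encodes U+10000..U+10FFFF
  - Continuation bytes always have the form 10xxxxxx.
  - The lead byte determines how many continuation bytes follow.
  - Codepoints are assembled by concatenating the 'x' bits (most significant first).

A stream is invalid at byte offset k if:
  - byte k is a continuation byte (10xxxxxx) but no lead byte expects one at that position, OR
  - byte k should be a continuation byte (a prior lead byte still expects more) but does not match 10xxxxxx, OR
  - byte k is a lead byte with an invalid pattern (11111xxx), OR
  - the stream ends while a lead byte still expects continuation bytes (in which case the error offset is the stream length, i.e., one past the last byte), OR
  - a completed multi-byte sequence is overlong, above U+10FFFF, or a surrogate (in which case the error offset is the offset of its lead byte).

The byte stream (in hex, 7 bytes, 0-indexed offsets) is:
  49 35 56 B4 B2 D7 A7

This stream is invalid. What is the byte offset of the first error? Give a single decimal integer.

Answer: 3

Derivation:
Byte[0]=49: 1-byte ASCII. cp=U+0049
Byte[1]=35: 1-byte ASCII. cp=U+0035
Byte[2]=56: 1-byte ASCII. cp=U+0056
Byte[3]=B4: INVALID lead byte (not 0xxx/110x/1110/11110)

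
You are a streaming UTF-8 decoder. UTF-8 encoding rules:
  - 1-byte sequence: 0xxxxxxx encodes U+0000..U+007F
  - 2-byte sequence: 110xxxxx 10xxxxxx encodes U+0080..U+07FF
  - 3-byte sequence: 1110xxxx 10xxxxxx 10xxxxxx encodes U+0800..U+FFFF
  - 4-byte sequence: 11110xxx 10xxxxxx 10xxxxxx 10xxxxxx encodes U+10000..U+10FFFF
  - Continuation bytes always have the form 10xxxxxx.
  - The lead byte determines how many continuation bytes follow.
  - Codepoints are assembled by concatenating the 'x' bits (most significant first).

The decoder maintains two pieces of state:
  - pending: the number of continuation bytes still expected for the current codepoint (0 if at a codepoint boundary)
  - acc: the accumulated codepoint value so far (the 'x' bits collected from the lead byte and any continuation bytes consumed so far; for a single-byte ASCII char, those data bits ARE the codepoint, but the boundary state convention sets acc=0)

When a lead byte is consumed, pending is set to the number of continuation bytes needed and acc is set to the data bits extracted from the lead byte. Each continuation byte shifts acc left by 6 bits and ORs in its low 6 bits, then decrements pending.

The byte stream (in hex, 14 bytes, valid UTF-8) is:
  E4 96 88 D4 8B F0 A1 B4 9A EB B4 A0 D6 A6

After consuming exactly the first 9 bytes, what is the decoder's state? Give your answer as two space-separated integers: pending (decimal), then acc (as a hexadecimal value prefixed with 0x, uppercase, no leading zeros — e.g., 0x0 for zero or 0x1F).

Byte[0]=E4: 3-byte lead. pending=2, acc=0x4
Byte[1]=96: continuation. acc=(acc<<6)|0x16=0x116, pending=1
Byte[2]=88: continuation. acc=(acc<<6)|0x08=0x4588, pending=0
Byte[3]=D4: 2-byte lead. pending=1, acc=0x14
Byte[4]=8B: continuation. acc=(acc<<6)|0x0B=0x50B, pending=0
Byte[5]=F0: 4-byte lead. pending=3, acc=0x0
Byte[6]=A1: continuation. acc=(acc<<6)|0x21=0x21, pending=2
Byte[7]=B4: continuation. acc=(acc<<6)|0x34=0x874, pending=1
Byte[8]=9A: continuation. acc=(acc<<6)|0x1A=0x21D1A, pending=0

Answer: 0 0x21D1A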